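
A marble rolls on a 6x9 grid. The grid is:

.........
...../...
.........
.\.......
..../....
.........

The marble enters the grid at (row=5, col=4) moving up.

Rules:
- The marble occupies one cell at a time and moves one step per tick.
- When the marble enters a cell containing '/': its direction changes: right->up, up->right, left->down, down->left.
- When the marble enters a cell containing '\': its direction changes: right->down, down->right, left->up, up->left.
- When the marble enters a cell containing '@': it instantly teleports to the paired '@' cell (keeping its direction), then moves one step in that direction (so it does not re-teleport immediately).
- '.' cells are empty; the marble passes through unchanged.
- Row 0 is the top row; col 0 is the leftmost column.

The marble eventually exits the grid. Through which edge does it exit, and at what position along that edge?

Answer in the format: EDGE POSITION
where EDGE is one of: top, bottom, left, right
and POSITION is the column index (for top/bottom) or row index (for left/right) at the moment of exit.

Step 1: enter (5,4), '.' pass, move up to (4,4)
Step 2: enter (4,4), '/' deflects up->right, move right to (4,5)
Step 3: enter (4,5), '.' pass, move right to (4,6)
Step 4: enter (4,6), '.' pass, move right to (4,7)
Step 5: enter (4,7), '.' pass, move right to (4,8)
Step 6: enter (4,8), '.' pass, move right to (4,9)
Step 7: at (4,9) — EXIT via right edge, pos 4

Answer: right 4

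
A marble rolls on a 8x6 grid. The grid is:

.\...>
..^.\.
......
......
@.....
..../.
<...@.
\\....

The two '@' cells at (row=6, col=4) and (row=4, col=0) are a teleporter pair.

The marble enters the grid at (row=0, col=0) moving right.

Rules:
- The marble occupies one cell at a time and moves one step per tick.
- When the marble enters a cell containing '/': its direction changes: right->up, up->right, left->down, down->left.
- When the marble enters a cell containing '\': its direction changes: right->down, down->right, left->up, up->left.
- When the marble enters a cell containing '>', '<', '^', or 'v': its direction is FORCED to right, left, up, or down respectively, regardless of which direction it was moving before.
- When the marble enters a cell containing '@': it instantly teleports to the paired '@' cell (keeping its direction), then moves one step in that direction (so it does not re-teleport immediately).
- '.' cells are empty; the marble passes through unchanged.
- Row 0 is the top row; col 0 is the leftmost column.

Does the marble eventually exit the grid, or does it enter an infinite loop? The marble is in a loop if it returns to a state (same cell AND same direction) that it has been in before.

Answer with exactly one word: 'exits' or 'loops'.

Step 1: enter (0,0), '.' pass, move right to (0,1)
Step 2: enter (0,1), '\' deflects right->down, move down to (1,1)
Step 3: enter (1,1), '.' pass, move down to (2,1)
Step 4: enter (2,1), '.' pass, move down to (3,1)
Step 5: enter (3,1), '.' pass, move down to (4,1)
Step 6: enter (4,1), '.' pass, move down to (5,1)
Step 7: enter (5,1), '.' pass, move down to (6,1)
Step 8: enter (6,1), '.' pass, move down to (7,1)
Step 9: enter (7,1), '\' deflects down->right, move right to (7,2)
Step 10: enter (7,2), '.' pass, move right to (7,3)
Step 11: enter (7,3), '.' pass, move right to (7,4)
Step 12: enter (7,4), '.' pass, move right to (7,5)
Step 13: enter (7,5), '.' pass, move right to (7,6)
Step 14: at (7,6) — EXIT via right edge, pos 7

Answer: exits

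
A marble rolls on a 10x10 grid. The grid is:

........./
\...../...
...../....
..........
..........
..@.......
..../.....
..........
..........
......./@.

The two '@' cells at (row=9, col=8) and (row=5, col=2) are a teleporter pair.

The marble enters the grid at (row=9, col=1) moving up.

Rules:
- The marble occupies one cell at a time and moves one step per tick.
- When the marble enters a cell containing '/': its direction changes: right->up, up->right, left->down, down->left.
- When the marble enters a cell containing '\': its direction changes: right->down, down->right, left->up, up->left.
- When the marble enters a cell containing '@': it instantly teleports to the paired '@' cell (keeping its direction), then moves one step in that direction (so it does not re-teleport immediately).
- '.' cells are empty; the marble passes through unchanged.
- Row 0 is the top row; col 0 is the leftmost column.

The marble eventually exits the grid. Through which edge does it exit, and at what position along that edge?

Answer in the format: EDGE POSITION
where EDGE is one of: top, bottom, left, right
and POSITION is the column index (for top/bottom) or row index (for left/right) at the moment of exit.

Step 1: enter (9,1), '.' pass, move up to (8,1)
Step 2: enter (8,1), '.' pass, move up to (7,1)
Step 3: enter (7,1), '.' pass, move up to (6,1)
Step 4: enter (6,1), '.' pass, move up to (5,1)
Step 5: enter (5,1), '.' pass, move up to (4,1)
Step 6: enter (4,1), '.' pass, move up to (3,1)
Step 7: enter (3,1), '.' pass, move up to (2,1)
Step 8: enter (2,1), '.' pass, move up to (1,1)
Step 9: enter (1,1), '.' pass, move up to (0,1)
Step 10: enter (0,1), '.' pass, move up to (-1,1)
Step 11: at (-1,1) — EXIT via top edge, pos 1

Answer: top 1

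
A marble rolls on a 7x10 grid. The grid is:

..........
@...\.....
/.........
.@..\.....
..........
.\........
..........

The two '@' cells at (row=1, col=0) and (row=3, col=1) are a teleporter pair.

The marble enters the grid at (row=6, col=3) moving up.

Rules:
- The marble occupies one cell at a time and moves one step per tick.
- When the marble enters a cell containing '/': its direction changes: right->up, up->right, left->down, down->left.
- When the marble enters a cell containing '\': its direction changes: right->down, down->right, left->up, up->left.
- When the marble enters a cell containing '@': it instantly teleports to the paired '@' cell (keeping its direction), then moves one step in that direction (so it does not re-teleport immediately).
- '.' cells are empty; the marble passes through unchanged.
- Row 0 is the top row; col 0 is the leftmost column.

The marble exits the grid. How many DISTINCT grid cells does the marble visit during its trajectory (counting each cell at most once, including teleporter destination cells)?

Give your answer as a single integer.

Step 1: enter (6,3), '.' pass, move up to (5,3)
Step 2: enter (5,3), '.' pass, move up to (4,3)
Step 3: enter (4,3), '.' pass, move up to (3,3)
Step 4: enter (3,3), '.' pass, move up to (2,3)
Step 5: enter (2,3), '.' pass, move up to (1,3)
Step 6: enter (1,3), '.' pass, move up to (0,3)
Step 7: enter (0,3), '.' pass, move up to (-1,3)
Step 8: at (-1,3) — EXIT via top edge, pos 3
Distinct cells visited: 7 (path length 7)

Answer: 7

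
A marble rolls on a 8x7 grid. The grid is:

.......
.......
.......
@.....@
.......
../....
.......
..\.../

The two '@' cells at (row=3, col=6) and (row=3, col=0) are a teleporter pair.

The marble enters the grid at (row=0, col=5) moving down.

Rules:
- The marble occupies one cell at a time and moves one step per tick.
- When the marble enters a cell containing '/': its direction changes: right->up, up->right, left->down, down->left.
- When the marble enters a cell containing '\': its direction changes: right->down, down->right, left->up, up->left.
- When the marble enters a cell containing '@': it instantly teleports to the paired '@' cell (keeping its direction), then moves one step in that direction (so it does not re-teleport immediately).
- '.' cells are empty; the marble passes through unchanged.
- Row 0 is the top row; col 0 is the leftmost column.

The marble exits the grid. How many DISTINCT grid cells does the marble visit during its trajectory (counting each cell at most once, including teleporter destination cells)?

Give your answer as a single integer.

Answer: 8

Derivation:
Step 1: enter (0,5), '.' pass, move down to (1,5)
Step 2: enter (1,5), '.' pass, move down to (2,5)
Step 3: enter (2,5), '.' pass, move down to (3,5)
Step 4: enter (3,5), '.' pass, move down to (4,5)
Step 5: enter (4,5), '.' pass, move down to (5,5)
Step 6: enter (5,5), '.' pass, move down to (6,5)
Step 7: enter (6,5), '.' pass, move down to (7,5)
Step 8: enter (7,5), '.' pass, move down to (8,5)
Step 9: at (8,5) — EXIT via bottom edge, pos 5
Distinct cells visited: 8 (path length 8)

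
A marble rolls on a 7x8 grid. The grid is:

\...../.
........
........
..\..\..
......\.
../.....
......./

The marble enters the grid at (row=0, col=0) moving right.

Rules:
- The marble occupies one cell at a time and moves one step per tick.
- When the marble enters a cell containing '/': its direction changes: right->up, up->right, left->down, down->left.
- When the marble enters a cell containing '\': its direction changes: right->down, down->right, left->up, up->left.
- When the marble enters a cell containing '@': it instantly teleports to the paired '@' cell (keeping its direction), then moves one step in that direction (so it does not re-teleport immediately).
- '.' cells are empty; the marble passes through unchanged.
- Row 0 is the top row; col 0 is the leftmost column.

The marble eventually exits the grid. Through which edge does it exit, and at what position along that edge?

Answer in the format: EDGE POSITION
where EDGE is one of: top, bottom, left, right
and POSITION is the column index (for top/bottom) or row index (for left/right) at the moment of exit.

Answer: bottom 0

Derivation:
Step 1: enter (0,0), '\' deflects right->down, move down to (1,0)
Step 2: enter (1,0), '.' pass, move down to (2,0)
Step 3: enter (2,0), '.' pass, move down to (3,0)
Step 4: enter (3,0), '.' pass, move down to (4,0)
Step 5: enter (4,0), '.' pass, move down to (5,0)
Step 6: enter (5,0), '.' pass, move down to (6,0)
Step 7: enter (6,0), '.' pass, move down to (7,0)
Step 8: at (7,0) — EXIT via bottom edge, pos 0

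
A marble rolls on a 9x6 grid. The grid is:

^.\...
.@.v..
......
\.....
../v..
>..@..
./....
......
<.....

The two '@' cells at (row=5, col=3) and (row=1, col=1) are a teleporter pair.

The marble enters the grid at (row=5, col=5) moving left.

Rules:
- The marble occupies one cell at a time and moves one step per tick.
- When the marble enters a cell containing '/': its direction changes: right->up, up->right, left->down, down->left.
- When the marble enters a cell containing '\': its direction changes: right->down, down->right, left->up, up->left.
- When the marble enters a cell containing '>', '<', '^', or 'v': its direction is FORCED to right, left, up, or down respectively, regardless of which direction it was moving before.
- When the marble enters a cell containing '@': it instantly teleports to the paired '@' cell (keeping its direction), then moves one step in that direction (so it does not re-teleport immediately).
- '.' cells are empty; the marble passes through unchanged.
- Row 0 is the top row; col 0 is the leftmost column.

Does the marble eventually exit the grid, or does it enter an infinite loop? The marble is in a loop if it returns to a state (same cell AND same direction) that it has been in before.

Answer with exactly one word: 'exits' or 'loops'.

Answer: exits

Derivation:
Step 1: enter (5,5), '.' pass, move left to (5,4)
Step 2: enter (5,4), '.' pass, move left to (5,3)
Step 3: enter (5,3), '@' teleport (5,3)->(1,1), also enter (1,1), move left to (1,0)
Step 4: enter (1,0), '.' pass, move left to (1,-1)
Step 5: at (1,-1) — EXIT via left edge, pos 1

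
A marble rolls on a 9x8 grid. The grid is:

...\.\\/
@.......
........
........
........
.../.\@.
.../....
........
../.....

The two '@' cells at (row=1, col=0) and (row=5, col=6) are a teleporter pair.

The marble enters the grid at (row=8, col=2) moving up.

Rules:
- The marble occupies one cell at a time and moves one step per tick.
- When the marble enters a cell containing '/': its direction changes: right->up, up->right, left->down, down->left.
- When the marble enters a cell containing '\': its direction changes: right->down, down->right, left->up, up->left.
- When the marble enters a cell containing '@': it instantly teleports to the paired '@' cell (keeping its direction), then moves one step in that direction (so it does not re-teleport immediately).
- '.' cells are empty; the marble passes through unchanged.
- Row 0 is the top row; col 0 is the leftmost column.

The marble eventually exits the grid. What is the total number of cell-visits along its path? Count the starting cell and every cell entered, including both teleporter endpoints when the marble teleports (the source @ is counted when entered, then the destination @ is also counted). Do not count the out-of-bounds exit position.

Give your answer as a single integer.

Answer: 6

Derivation:
Step 1: enter (8,2), '/' deflects up->right, move right to (8,3)
Step 2: enter (8,3), '.' pass, move right to (8,4)
Step 3: enter (8,4), '.' pass, move right to (8,5)
Step 4: enter (8,5), '.' pass, move right to (8,6)
Step 5: enter (8,6), '.' pass, move right to (8,7)
Step 6: enter (8,7), '.' pass, move right to (8,8)
Step 7: at (8,8) — EXIT via right edge, pos 8
Path length (cell visits): 6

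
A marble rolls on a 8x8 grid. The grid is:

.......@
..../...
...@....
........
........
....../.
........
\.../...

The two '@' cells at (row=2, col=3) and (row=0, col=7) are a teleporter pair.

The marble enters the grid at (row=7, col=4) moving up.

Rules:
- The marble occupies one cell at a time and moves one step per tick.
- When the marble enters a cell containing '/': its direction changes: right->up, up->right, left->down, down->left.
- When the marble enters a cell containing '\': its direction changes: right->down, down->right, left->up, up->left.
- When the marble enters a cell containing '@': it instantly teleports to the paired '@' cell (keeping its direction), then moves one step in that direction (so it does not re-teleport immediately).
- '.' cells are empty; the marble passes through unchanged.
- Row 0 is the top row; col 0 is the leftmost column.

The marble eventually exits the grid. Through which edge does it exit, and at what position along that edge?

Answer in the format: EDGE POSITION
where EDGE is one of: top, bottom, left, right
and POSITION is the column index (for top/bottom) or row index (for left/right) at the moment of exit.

Step 1: enter (7,4), '/' deflects up->right, move right to (7,5)
Step 2: enter (7,5), '.' pass, move right to (7,6)
Step 3: enter (7,6), '.' pass, move right to (7,7)
Step 4: enter (7,7), '.' pass, move right to (7,8)
Step 5: at (7,8) — EXIT via right edge, pos 7

Answer: right 7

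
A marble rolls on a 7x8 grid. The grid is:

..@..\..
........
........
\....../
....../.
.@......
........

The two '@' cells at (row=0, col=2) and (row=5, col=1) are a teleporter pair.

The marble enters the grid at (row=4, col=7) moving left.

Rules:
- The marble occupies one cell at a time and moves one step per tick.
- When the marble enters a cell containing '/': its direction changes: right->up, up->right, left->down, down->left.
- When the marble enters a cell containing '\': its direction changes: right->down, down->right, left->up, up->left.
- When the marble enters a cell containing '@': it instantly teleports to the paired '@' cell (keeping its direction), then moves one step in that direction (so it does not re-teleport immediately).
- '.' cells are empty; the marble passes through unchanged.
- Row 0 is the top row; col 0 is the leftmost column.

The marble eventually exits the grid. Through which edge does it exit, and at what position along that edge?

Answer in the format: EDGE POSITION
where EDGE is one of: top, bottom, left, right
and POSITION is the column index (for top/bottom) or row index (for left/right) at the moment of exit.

Step 1: enter (4,7), '.' pass, move left to (4,6)
Step 2: enter (4,6), '/' deflects left->down, move down to (5,6)
Step 3: enter (5,6), '.' pass, move down to (6,6)
Step 4: enter (6,6), '.' pass, move down to (7,6)
Step 5: at (7,6) — EXIT via bottom edge, pos 6

Answer: bottom 6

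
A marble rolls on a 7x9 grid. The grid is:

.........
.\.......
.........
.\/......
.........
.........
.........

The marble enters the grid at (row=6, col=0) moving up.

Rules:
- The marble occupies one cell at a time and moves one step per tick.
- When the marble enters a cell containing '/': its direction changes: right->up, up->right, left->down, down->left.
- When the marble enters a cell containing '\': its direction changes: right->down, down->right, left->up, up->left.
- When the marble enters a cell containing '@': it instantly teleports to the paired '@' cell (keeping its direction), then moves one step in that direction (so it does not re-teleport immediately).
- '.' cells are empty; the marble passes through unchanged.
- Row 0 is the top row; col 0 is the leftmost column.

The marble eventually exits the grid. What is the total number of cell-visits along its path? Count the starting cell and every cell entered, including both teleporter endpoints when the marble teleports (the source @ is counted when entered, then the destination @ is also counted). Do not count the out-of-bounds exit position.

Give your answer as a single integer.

Answer: 7

Derivation:
Step 1: enter (6,0), '.' pass, move up to (5,0)
Step 2: enter (5,0), '.' pass, move up to (4,0)
Step 3: enter (4,0), '.' pass, move up to (3,0)
Step 4: enter (3,0), '.' pass, move up to (2,0)
Step 5: enter (2,0), '.' pass, move up to (1,0)
Step 6: enter (1,0), '.' pass, move up to (0,0)
Step 7: enter (0,0), '.' pass, move up to (-1,0)
Step 8: at (-1,0) — EXIT via top edge, pos 0
Path length (cell visits): 7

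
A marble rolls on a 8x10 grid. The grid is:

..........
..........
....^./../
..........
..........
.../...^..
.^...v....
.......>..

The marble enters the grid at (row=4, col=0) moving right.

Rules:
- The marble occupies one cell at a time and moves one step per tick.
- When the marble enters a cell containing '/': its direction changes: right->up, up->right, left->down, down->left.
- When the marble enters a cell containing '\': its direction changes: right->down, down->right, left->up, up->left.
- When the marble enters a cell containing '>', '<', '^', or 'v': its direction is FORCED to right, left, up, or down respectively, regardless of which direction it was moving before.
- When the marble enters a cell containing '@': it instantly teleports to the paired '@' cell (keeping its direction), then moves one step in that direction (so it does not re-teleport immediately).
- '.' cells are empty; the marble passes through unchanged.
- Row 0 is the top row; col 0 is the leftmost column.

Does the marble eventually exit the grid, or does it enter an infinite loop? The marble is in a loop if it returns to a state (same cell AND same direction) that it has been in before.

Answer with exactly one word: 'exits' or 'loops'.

Step 1: enter (4,0), '.' pass, move right to (4,1)
Step 2: enter (4,1), '.' pass, move right to (4,2)
Step 3: enter (4,2), '.' pass, move right to (4,3)
Step 4: enter (4,3), '.' pass, move right to (4,4)
Step 5: enter (4,4), '.' pass, move right to (4,5)
Step 6: enter (4,5), '.' pass, move right to (4,6)
Step 7: enter (4,6), '.' pass, move right to (4,7)
Step 8: enter (4,7), '.' pass, move right to (4,8)
Step 9: enter (4,8), '.' pass, move right to (4,9)
Step 10: enter (4,9), '.' pass, move right to (4,10)
Step 11: at (4,10) — EXIT via right edge, pos 4

Answer: exits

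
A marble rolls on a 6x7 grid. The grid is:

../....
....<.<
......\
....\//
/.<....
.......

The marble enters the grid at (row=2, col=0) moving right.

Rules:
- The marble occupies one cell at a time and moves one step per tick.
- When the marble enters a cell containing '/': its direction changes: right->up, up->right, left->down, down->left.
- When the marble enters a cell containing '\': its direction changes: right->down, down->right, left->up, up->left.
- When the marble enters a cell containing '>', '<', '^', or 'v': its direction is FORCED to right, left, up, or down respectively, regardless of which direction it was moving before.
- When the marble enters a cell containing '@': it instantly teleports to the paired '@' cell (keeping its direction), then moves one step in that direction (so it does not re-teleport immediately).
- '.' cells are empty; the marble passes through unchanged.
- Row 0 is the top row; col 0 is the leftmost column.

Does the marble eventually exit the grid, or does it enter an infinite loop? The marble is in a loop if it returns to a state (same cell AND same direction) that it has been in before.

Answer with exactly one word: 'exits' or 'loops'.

Step 1: enter (2,0), '.' pass, move right to (2,1)
Step 2: enter (2,1), '.' pass, move right to (2,2)
Step 3: enter (2,2), '.' pass, move right to (2,3)
Step 4: enter (2,3), '.' pass, move right to (2,4)
Step 5: enter (2,4), '.' pass, move right to (2,5)
Step 6: enter (2,5), '.' pass, move right to (2,6)
Step 7: enter (2,6), '\' deflects right->down, move down to (3,6)
Step 8: enter (3,6), '/' deflects down->left, move left to (3,5)
Step 9: enter (3,5), '/' deflects left->down, move down to (4,5)
Step 10: enter (4,5), '.' pass, move down to (5,5)
Step 11: enter (5,5), '.' pass, move down to (6,5)
Step 12: at (6,5) — EXIT via bottom edge, pos 5

Answer: exits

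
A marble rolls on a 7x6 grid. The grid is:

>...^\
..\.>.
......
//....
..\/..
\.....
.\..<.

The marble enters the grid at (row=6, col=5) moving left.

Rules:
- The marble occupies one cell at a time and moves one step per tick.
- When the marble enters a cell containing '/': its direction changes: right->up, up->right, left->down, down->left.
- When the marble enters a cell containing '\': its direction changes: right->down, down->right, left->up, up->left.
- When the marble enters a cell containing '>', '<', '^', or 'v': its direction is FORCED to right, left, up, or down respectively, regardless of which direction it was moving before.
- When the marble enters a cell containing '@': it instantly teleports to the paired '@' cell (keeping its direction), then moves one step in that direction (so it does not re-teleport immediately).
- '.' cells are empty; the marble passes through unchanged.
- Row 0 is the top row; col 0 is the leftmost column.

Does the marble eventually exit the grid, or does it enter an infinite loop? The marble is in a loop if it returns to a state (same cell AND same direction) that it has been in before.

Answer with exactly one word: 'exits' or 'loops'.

Step 1: enter (6,5), '.' pass, move left to (6,4)
Step 2: enter (6,4), '<' forces left->left, move left to (6,3)
Step 3: enter (6,3), '.' pass, move left to (6,2)
Step 4: enter (6,2), '.' pass, move left to (6,1)
Step 5: enter (6,1), '\' deflects left->up, move up to (5,1)
Step 6: enter (5,1), '.' pass, move up to (4,1)
Step 7: enter (4,1), '.' pass, move up to (3,1)
Step 8: enter (3,1), '/' deflects up->right, move right to (3,2)
Step 9: enter (3,2), '.' pass, move right to (3,3)
Step 10: enter (3,3), '.' pass, move right to (3,4)
Step 11: enter (3,4), '.' pass, move right to (3,5)
Step 12: enter (3,5), '.' pass, move right to (3,6)
Step 13: at (3,6) — EXIT via right edge, pos 3

Answer: exits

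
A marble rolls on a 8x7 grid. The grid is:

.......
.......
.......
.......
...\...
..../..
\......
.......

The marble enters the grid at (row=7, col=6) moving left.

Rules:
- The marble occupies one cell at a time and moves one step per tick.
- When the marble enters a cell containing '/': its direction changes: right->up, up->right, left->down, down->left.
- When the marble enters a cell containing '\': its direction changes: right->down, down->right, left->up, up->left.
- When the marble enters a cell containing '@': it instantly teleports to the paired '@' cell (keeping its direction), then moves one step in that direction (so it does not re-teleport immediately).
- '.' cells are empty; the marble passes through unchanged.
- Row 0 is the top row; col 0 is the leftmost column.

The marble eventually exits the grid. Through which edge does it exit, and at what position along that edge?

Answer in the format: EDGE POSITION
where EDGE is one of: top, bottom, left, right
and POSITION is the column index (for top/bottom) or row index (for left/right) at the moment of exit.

Step 1: enter (7,6), '.' pass, move left to (7,5)
Step 2: enter (7,5), '.' pass, move left to (7,4)
Step 3: enter (7,4), '.' pass, move left to (7,3)
Step 4: enter (7,3), '.' pass, move left to (7,2)
Step 5: enter (7,2), '.' pass, move left to (7,1)
Step 6: enter (7,1), '.' pass, move left to (7,0)
Step 7: enter (7,0), '.' pass, move left to (7,-1)
Step 8: at (7,-1) — EXIT via left edge, pos 7

Answer: left 7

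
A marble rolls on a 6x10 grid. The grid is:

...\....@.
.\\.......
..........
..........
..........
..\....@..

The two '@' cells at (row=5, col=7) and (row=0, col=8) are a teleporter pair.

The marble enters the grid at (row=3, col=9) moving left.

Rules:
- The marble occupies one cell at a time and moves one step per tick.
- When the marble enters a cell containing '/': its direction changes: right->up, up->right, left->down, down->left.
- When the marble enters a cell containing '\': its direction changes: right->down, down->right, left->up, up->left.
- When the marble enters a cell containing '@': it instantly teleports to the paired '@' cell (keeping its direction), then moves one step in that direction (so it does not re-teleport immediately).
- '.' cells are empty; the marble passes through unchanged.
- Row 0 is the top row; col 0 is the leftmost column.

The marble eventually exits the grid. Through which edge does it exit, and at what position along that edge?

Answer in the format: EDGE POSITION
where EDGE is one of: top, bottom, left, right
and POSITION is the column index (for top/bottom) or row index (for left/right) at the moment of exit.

Answer: left 3

Derivation:
Step 1: enter (3,9), '.' pass, move left to (3,8)
Step 2: enter (3,8), '.' pass, move left to (3,7)
Step 3: enter (3,7), '.' pass, move left to (3,6)
Step 4: enter (3,6), '.' pass, move left to (3,5)
Step 5: enter (3,5), '.' pass, move left to (3,4)
Step 6: enter (3,4), '.' pass, move left to (3,3)
Step 7: enter (3,3), '.' pass, move left to (3,2)
Step 8: enter (3,2), '.' pass, move left to (3,1)
Step 9: enter (3,1), '.' pass, move left to (3,0)
Step 10: enter (3,0), '.' pass, move left to (3,-1)
Step 11: at (3,-1) — EXIT via left edge, pos 3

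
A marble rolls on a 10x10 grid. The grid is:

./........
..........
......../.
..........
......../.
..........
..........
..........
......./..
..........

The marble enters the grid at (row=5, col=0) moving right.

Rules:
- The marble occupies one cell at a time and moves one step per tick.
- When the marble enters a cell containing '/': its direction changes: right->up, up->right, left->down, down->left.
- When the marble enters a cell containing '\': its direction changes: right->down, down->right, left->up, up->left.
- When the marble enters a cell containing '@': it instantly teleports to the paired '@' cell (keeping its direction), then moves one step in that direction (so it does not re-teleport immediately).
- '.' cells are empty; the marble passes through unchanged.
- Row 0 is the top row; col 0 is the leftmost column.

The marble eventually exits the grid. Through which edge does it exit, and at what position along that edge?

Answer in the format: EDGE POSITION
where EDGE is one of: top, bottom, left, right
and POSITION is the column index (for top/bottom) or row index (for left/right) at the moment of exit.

Answer: right 5

Derivation:
Step 1: enter (5,0), '.' pass, move right to (5,1)
Step 2: enter (5,1), '.' pass, move right to (5,2)
Step 3: enter (5,2), '.' pass, move right to (5,3)
Step 4: enter (5,3), '.' pass, move right to (5,4)
Step 5: enter (5,4), '.' pass, move right to (5,5)
Step 6: enter (5,5), '.' pass, move right to (5,6)
Step 7: enter (5,6), '.' pass, move right to (5,7)
Step 8: enter (5,7), '.' pass, move right to (5,8)
Step 9: enter (5,8), '.' pass, move right to (5,9)
Step 10: enter (5,9), '.' pass, move right to (5,10)
Step 11: at (5,10) — EXIT via right edge, pos 5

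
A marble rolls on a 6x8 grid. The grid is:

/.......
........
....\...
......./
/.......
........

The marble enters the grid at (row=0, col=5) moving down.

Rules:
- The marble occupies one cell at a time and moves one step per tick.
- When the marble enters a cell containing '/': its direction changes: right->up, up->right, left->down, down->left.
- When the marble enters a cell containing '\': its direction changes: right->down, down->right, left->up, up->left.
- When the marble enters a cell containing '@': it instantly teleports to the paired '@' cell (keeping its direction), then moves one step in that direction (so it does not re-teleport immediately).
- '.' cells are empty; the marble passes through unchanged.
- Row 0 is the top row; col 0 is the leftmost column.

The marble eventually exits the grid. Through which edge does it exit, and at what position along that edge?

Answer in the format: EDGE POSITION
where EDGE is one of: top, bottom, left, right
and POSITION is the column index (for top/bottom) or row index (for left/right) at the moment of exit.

Step 1: enter (0,5), '.' pass, move down to (1,5)
Step 2: enter (1,5), '.' pass, move down to (2,5)
Step 3: enter (2,5), '.' pass, move down to (3,5)
Step 4: enter (3,5), '.' pass, move down to (4,5)
Step 5: enter (4,5), '.' pass, move down to (5,5)
Step 6: enter (5,5), '.' pass, move down to (6,5)
Step 7: at (6,5) — EXIT via bottom edge, pos 5

Answer: bottom 5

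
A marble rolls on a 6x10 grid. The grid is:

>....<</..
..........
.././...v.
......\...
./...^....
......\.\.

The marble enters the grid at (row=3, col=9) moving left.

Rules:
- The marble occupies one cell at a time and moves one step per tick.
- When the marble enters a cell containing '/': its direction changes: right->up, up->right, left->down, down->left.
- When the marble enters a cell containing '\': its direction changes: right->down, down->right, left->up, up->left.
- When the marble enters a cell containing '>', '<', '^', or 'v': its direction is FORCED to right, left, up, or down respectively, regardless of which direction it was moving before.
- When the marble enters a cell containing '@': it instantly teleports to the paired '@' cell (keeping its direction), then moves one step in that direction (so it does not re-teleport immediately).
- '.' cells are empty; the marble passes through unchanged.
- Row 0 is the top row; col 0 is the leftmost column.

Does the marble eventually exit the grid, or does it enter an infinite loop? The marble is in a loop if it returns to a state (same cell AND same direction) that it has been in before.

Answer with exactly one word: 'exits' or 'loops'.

Answer: loops

Derivation:
Step 1: enter (3,9), '.' pass, move left to (3,8)
Step 2: enter (3,8), '.' pass, move left to (3,7)
Step 3: enter (3,7), '.' pass, move left to (3,6)
Step 4: enter (3,6), '\' deflects left->up, move up to (2,6)
Step 5: enter (2,6), '.' pass, move up to (1,6)
Step 6: enter (1,6), '.' pass, move up to (0,6)
Step 7: enter (0,6), '<' forces up->left, move left to (0,5)
Step 8: enter (0,5), '<' forces left->left, move left to (0,4)
Step 9: enter (0,4), '.' pass, move left to (0,3)
Step 10: enter (0,3), '.' pass, move left to (0,2)
Step 11: enter (0,2), '.' pass, move left to (0,1)
Step 12: enter (0,1), '.' pass, move left to (0,0)
Step 13: enter (0,0), '>' forces left->right, move right to (0,1)
Step 14: enter (0,1), '.' pass, move right to (0,2)
Step 15: enter (0,2), '.' pass, move right to (0,3)
Step 16: enter (0,3), '.' pass, move right to (0,4)
Step 17: enter (0,4), '.' pass, move right to (0,5)
Step 18: enter (0,5), '<' forces right->left, move left to (0,4)
Step 19: at (0,4) dir=left — LOOP DETECTED (seen before)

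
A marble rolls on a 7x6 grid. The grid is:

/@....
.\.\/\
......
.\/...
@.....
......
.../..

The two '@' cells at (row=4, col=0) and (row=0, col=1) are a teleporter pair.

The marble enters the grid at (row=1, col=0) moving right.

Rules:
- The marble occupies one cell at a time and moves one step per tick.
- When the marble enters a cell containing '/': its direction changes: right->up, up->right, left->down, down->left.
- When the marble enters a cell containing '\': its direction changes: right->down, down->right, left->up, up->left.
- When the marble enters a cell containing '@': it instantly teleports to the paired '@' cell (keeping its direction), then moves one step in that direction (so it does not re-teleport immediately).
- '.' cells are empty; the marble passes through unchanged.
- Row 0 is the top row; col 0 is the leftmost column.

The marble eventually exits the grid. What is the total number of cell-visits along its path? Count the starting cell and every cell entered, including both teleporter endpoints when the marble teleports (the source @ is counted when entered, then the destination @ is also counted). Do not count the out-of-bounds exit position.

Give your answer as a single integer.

Answer: 8

Derivation:
Step 1: enter (1,0), '.' pass, move right to (1,1)
Step 2: enter (1,1), '\' deflects right->down, move down to (2,1)
Step 3: enter (2,1), '.' pass, move down to (3,1)
Step 4: enter (3,1), '\' deflects down->right, move right to (3,2)
Step 5: enter (3,2), '/' deflects right->up, move up to (2,2)
Step 6: enter (2,2), '.' pass, move up to (1,2)
Step 7: enter (1,2), '.' pass, move up to (0,2)
Step 8: enter (0,2), '.' pass, move up to (-1,2)
Step 9: at (-1,2) — EXIT via top edge, pos 2
Path length (cell visits): 8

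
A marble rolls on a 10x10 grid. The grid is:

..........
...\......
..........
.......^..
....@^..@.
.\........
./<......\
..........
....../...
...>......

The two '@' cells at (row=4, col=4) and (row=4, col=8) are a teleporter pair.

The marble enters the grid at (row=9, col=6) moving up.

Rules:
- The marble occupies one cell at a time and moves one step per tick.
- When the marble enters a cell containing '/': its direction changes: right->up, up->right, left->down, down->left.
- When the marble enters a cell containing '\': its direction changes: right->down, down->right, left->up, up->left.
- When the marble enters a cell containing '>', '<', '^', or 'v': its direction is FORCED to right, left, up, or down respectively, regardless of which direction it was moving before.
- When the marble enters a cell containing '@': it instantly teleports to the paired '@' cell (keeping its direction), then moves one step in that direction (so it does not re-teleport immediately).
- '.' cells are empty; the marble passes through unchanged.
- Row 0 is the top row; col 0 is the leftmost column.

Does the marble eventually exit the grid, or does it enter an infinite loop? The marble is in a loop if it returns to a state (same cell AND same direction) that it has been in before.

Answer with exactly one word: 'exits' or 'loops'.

Answer: exits

Derivation:
Step 1: enter (9,6), '.' pass, move up to (8,6)
Step 2: enter (8,6), '/' deflects up->right, move right to (8,7)
Step 3: enter (8,7), '.' pass, move right to (8,8)
Step 4: enter (8,8), '.' pass, move right to (8,9)
Step 5: enter (8,9), '.' pass, move right to (8,10)
Step 6: at (8,10) — EXIT via right edge, pos 8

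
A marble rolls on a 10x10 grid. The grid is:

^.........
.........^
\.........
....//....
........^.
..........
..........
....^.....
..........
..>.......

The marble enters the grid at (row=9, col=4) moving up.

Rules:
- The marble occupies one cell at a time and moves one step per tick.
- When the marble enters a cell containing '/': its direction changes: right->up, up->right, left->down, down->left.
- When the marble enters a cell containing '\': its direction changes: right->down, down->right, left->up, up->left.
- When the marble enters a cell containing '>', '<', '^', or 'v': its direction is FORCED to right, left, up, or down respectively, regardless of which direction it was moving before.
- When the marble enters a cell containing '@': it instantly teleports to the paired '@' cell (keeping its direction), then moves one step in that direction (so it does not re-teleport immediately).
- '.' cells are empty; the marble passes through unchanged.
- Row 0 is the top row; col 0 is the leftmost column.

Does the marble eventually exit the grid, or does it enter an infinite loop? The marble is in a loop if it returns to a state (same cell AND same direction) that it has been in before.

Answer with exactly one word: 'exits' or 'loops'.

Step 1: enter (9,4), '.' pass, move up to (8,4)
Step 2: enter (8,4), '.' pass, move up to (7,4)
Step 3: enter (7,4), '^' forces up->up, move up to (6,4)
Step 4: enter (6,4), '.' pass, move up to (5,4)
Step 5: enter (5,4), '.' pass, move up to (4,4)
Step 6: enter (4,4), '.' pass, move up to (3,4)
Step 7: enter (3,4), '/' deflects up->right, move right to (3,5)
Step 8: enter (3,5), '/' deflects right->up, move up to (2,5)
Step 9: enter (2,5), '.' pass, move up to (1,5)
Step 10: enter (1,5), '.' pass, move up to (0,5)
Step 11: enter (0,5), '.' pass, move up to (-1,5)
Step 12: at (-1,5) — EXIT via top edge, pos 5

Answer: exits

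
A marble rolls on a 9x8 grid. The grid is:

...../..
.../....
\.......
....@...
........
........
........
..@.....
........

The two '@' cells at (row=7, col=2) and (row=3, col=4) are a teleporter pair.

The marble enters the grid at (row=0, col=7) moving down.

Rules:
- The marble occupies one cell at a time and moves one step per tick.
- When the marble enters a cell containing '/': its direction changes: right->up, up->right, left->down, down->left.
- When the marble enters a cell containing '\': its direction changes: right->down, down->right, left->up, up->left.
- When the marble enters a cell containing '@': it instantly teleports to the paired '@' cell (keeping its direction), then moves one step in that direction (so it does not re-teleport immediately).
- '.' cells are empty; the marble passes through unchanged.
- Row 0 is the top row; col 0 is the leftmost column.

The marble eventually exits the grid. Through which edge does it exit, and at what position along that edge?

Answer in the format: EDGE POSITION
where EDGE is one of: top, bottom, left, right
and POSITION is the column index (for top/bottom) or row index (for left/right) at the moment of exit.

Answer: bottom 7

Derivation:
Step 1: enter (0,7), '.' pass, move down to (1,7)
Step 2: enter (1,7), '.' pass, move down to (2,7)
Step 3: enter (2,7), '.' pass, move down to (3,7)
Step 4: enter (3,7), '.' pass, move down to (4,7)
Step 5: enter (4,7), '.' pass, move down to (5,7)
Step 6: enter (5,7), '.' pass, move down to (6,7)
Step 7: enter (6,7), '.' pass, move down to (7,7)
Step 8: enter (7,7), '.' pass, move down to (8,7)
Step 9: enter (8,7), '.' pass, move down to (9,7)
Step 10: at (9,7) — EXIT via bottom edge, pos 7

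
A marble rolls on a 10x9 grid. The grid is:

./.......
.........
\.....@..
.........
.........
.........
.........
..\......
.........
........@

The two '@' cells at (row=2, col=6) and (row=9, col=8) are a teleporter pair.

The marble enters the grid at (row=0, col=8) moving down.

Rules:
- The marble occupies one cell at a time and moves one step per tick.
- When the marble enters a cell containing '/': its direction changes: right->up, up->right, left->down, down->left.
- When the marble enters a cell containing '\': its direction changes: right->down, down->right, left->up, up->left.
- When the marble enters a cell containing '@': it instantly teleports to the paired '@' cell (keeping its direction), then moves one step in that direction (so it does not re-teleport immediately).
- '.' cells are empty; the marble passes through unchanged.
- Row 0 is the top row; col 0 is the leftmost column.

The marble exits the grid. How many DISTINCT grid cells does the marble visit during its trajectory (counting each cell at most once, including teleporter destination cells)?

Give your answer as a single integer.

Answer: 18

Derivation:
Step 1: enter (0,8), '.' pass, move down to (1,8)
Step 2: enter (1,8), '.' pass, move down to (2,8)
Step 3: enter (2,8), '.' pass, move down to (3,8)
Step 4: enter (3,8), '.' pass, move down to (4,8)
Step 5: enter (4,8), '.' pass, move down to (5,8)
Step 6: enter (5,8), '.' pass, move down to (6,8)
Step 7: enter (6,8), '.' pass, move down to (7,8)
Step 8: enter (7,8), '.' pass, move down to (8,8)
Step 9: enter (8,8), '.' pass, move down to (9,8)
Step 10: enter (9,8), '@' teleport (9,8)->(2,6), also enter (2,6), move down to (3,6)
Step 11: enter (3,6), '.' pass, move down to (4,6)
Step 12: enter (4,6), '.' pass, move down to (5,6)
Step 13: enter (5,6), '.' pass, move down to (6,6)
Step 14: enter (6,6), '.' pass, move down to (7,6)
Step 15: enter (7,6), '.' pass, move down to (8,6)
Step 16: enter (8,6), '.' pass, move down to (9,6)
Step 17: enter (9,6), '.' pass, move down to (10,6)
Step 18: at (10,6) — EXIT via bottom edge, pos 6
Distinct cells visited: 18 (path length 18)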